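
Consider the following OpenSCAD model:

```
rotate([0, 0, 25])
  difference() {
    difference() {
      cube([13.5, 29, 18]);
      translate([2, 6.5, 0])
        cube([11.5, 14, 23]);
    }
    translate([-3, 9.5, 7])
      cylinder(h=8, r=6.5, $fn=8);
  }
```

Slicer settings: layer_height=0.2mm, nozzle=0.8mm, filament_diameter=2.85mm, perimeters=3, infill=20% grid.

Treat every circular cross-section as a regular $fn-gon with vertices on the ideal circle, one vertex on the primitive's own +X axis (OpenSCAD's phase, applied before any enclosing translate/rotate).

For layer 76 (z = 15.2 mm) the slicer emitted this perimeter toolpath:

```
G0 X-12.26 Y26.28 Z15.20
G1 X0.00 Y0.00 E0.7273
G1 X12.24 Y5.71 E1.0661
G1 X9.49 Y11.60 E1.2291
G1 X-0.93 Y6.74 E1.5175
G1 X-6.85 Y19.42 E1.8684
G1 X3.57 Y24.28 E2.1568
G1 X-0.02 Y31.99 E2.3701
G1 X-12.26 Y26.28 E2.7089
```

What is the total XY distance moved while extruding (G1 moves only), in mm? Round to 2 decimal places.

108.01 mm

Sum the Euclidean lengths of each G1 segment: total = 108.01 mm.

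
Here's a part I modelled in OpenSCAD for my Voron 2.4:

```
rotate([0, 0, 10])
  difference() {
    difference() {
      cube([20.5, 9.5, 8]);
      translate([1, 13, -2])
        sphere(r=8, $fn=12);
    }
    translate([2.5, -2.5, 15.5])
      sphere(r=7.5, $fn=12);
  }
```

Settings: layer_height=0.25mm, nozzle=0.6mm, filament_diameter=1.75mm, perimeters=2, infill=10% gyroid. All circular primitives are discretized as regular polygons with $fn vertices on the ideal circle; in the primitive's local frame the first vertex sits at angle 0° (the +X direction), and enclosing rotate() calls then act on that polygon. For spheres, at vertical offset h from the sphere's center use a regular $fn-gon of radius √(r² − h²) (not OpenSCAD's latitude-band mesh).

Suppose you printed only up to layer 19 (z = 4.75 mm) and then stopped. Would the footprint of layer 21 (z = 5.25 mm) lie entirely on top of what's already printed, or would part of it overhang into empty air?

part overhangs

Compare the two slices. At z = 4.75: the 20.5×9.5 cube contributes its full rectangle (area 194.75 mm²); the r=8 sphere at (1, 13) contributes a regular 12-gon of circumradius √(8²−6.75²) = 4.294 (area = (12/2)·4.294²·sin(360°/12) = 55.31 mm²); Taking the first minus the rest: starting from the 20.5×9.5 cube (194.75 mm²), the r=8 sphere at (1, 13) partially overlaps it — only the 1.77 mm² overlap (of its 55.31 mm²) is removed, clipping the outline — area = 192.98 mm²; the sphere at (2.5, -2.5) does not reach this height (|z−center|=10.750 > r=7.5); After the difference (first − rest): none of the subtracted shapes is present at this height, so the result so far is unchanged — area = 192.98 mm²; (whole slice rotated 10° about Z — lengths, areas and connectivity unchanged). At z = 5.25: the 20.5×9.5 cube contributes its full rectangle (area 194.75 mm²); the r=8 sphere at (1, 13) contributes a regular 12-gon of circumradius √(8²−7.25²) = 3.382 (area = (12/2)·3.382²·sin(360°/12) = 34.31 mm²); Subtracting the remaining from the first: starting from the 20.5×9.5 cube (194.75 mm²), the r=8 sphere at (1, 13) misses the remaining region (no effect) — area = 194.75 mm²; the sphere at (2.5, -2.5) is not intersected at this z (|z−center|=10.250 > r=7.5); After the difference (first − rest): none of the subtracted shapes is present at this height, so the result so far is unchanged — area = 194.75 mm²; (rotated 10° about Z; rotation is an isometry so areas/perimeters/island counts are preserved). Checking containment: at z = 5.25 the cross-section extends beyond the z = 4.75 cross-section by about 1.77 mm².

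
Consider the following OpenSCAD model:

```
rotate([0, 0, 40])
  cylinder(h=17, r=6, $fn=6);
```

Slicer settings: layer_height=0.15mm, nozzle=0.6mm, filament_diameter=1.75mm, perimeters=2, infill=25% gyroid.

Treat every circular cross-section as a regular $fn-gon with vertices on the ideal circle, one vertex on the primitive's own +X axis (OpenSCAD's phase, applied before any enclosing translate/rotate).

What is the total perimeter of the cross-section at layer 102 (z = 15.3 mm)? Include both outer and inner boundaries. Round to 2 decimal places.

At z = 15.3 mm: the cylinder: section is a regular 6-gon, circumradius r=6 (perimeter = 2·6·6.000·sin(180°/6) = 36.00 mm); (whole slice rotated 40° about Z — lengths, areas and connectivity unchanged). Overall, the cross-section is a single solid region. Total boundary length (outer) = 36.00 mm.

36.00 mm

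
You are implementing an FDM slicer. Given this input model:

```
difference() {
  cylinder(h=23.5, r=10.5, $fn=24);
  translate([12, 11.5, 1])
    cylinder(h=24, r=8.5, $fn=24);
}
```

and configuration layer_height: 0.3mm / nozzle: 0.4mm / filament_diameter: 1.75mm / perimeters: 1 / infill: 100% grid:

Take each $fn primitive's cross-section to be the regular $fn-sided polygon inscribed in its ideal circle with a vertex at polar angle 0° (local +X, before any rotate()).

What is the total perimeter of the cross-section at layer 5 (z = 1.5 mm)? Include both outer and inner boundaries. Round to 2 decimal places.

65.94 mm

At z = 1.5 mm: the cylinder: section is a regular 24-gon, circumradius r=10.5 (perimeter = 2·24·10.500·sin(180°/24) = 65.79 mm); the r=8.5 cylinder at (12, 11.5) gives a regular 24-gon of circumradius 8.5 (constant along its height) (perimeter = 2·24·8.500·sin(180°/24) = 53.25 mm); Taking the first minus the rest: starting from the r=10.5 cylinder, the r=8.5 cylinder at (12, 11.5) partially overlaps it — only the 13.67 mm² overlap (of its 224.40 mm²) is removed, clipping the outline — boundary = 65.94 mm. Overall, the cross-section is a single solid region. Total boundary length (outer) = 65.94 mm.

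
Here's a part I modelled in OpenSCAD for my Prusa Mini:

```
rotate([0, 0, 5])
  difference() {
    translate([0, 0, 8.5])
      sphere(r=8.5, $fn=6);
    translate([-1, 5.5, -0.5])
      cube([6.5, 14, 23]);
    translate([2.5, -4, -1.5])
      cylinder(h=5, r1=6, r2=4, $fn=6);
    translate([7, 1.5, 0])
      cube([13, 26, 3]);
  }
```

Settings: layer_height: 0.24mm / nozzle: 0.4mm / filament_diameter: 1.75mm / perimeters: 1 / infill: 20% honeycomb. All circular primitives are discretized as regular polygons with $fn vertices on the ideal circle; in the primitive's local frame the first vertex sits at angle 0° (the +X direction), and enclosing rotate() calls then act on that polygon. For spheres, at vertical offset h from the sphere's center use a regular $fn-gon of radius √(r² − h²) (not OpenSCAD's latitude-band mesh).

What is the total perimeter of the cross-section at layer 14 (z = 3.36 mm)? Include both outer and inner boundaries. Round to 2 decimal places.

44.88 mm

At z = 3.36 mm: the r=8.5 sphere slices to a regular 6-gon of circumradius 6.770 (√(r²−h²) with h=5.14 from center) (perimeter = 2·6·6.770·sin(180°/6) = 40.62 mm); the cube at (-1, 5.5) is present — its section is the full 6.5×14 rectangle (perimeter 41.00 mm); the cone at (2.5, -4): at t=0.972 of its height the radius interpolates to r₁+(r₂−r₁)t = 4.056, giving a regular 6-gon of that circumradius (perimeter = 2·6·4.056·sin(180°/6) = 24.34 mm); the cube at (7, 1.5) does not reach this height (z outside [0, 3]); After the difference (first − rest): starting from the r=8.5 sphere, the 6.5×14 cube at (-1, 5.5) partially overlaps it — only the 1.63 mm² overlap (of its 91.00 mm²) is removed, clipping the outline; the cone at (2.5, -4) partially overlaps it — only the 28.67 mm² overlap (of its 42.74 mm²) is removed, clipping the outline — boundary = 44.88 mm; (whole slice rotated 5° about Z — lengths, areas and connectivity unchanged). Overall, the cross-section is a single solid region. Total boundary length (outer) = 44.88 mm.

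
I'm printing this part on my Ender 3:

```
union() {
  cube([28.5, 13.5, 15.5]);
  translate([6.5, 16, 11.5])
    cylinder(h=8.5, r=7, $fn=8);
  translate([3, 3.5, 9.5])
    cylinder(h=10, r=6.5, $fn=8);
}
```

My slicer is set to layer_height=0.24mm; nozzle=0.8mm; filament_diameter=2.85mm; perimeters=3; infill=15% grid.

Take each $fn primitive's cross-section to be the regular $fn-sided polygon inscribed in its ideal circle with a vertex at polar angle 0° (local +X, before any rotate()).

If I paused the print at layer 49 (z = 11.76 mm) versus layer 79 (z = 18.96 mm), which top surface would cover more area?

Layer 49 (z = 11.76): the 28.5×13.5 cube contributes its full rectangle (area 384.75 mm²); the r=7 cylinder at (6.5, 16) contributes a regular 8-gon of circumradius 7 (area = (8/2)·7.000²·sin(360°/8) = 138.59 mm²); the r=6.5 cylinder at (3, 3.5) contributes a regular 8-gon of circumradius 6.5 (area = (8/2)·6.500²·sin(360°/8) = 119.50 mm²); Merging all regions: the regions partially overlap — summed areas 642.84 mm² minus the doubly-counted overlap 115.11 mm² gives 527.73 mm² — area = 527.73 mm². So its area = 527.73 mm². Layer 79 (z = 18.96): the cube is absent (z outside [0, 15.5]); the r=7 cylinder at (6.5, 16) gives a regular 8-gon of circumradius 7 (constant along its height) (area = (8/2)·7.000²·sin(360°/8) = 138.59 mm²); the cylinder at (3, 3.5): section is a regular 8-gon, circumradius r=6.5 (area = (8/2)·6.500²·sin(360°/8) = 119.50 mm²); Taking the union: the 2 present regions are separate (no shared area or edge), so areas and boundary lengths simply add and each stays a separate island — area = 258.09 mm². So its area = 258.09 mm². Layer 49 is larger (527.73 vs 258.09 mm²).

layer 49 (z = 11.76 mm)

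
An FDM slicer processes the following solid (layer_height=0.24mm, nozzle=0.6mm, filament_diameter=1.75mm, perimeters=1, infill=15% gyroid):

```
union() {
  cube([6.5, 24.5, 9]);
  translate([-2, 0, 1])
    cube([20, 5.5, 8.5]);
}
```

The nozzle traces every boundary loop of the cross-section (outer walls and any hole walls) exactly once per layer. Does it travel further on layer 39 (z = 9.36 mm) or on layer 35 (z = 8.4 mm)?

layer 35 (z = 8.4 mm)

Layer 39 (z = 9.36): the cube does not reach this height (z outside [0, 9]); the 20×5.5 cube at (-2, 0) contributes its full rectangle (perimeter 51.00 mm); Taking the union: only the 20×5.5 cube at (-2, 0) is present, so the union is just that shape — boundary = 51.00 mm. So its perimeter = 51.00 mm. Layer 35 (z = 8.4): the cube (footprint 6.5×24.5) is included at this height (perimeter 62.00 mm); the 20×5.5 cube at (-2, 0) contributes its full rectangle (perimeter 51.00 mm); Merging all regions: the regions partially overlap (shared area 35.75 mm²), so the edge portions inside another operand are dropped and the merged outline is re-measured after clipping — boundary = 89.00 mm. So its perimeter = 89.00 mm. Layer 35 is larger (89.00 vs 51.00 mm).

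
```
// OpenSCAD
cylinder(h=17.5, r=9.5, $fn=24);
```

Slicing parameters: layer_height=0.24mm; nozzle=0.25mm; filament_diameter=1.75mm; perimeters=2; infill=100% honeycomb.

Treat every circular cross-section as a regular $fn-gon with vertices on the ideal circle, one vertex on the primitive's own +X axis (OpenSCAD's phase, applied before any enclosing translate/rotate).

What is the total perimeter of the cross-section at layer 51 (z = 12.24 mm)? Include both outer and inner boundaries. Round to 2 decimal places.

At z = 12.24 mm: the r=9.5 cylinder gives a regular 24-gon of circumradius 9.5 (constant along its height) (perimeter = 2·24·9.500·sin(180°/24) = 59.52 mm). Overall, the cross-section is a single solid region. Total boundary length (outer) = 59.52 mm.

59.52 mm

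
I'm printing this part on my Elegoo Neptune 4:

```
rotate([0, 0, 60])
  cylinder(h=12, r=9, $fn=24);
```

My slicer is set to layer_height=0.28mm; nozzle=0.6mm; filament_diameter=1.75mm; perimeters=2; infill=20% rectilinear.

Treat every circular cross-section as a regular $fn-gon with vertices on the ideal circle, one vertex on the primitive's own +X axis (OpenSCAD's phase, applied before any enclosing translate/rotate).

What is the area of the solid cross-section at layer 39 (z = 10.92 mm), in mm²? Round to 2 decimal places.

251.57 mm²

At z = 10.92 mm: the r=9 cylinder gives a regular 24-gon of circumradius 9 (constant along its height) (area = (24/2)·9.000²·sin(360°/24) = 251.57 mm²); (rotated 60° about Z; rotation is an isometry so areas/perimeters/island counts are preserved). Overall, the cross-section is a single solid region. Net area = 251.57 mm².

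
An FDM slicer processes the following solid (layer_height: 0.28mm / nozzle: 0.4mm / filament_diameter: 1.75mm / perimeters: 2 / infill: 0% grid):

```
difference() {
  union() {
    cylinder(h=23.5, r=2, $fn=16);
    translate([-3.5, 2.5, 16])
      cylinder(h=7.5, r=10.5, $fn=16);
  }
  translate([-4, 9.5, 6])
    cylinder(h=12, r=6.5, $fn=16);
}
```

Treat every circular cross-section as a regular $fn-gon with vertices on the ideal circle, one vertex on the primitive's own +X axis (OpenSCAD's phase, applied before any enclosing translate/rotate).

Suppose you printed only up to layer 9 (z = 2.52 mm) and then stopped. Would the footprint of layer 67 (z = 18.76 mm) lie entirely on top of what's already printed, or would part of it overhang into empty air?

part overhangs

Compare the two slices. At z = 2.52: the r=2 cylinder gives a regular 16-gon of circumradius 2 (constant along its height) (area = (16/2)·2.000²·sin(360°/16) = 12.25 mm²); the cylinder at (-3.5, 2.5) is not intersected at this z (z outside [16, 23.5]); Taking the union: only the r=2 cylinder is present, so the union is just that shape — area = 12.25 mm²; the cylinder at (-4, 9.5) is not intersected at this z (z outside [6, 18]); Subtracting the remaining from the first: none of the subtracted shapes is present at this height, so that combined region is unchanged — area = 12.25 mm². At z = 18.76: the r=2 cylinder contributes a regular 16-gon of circumradius 2 (area = (16/2)·2.000²·sin(360°/16) = 12.25 mm²); the r=10.5 cylinder at (-3.5, 2.5) contributes a regular 16-gon of circumradius 10.5 (area = (16/2)·10.500²·sin(360°/16) = 337.53 mm²); Combining (union): the r=2 cylinder lies entirely inside the r=10.5 cylinder at (-3.5, 2.5), so the union is just the r=10.5 cylinder at (-3.5, 2.5) — area = 337.53 mm²; the cylinder at (-4, 9.5) does not reach this height (z outside [6, 18]); After the difference (first − rest): none of the subtracted shapes is present at this height, so that combined region is unchanged — area = 337.53 mm². Checking containment: at z = 18.76 the cross-section extends beyond the z = 2.52 cross-section by about 325.28 mm².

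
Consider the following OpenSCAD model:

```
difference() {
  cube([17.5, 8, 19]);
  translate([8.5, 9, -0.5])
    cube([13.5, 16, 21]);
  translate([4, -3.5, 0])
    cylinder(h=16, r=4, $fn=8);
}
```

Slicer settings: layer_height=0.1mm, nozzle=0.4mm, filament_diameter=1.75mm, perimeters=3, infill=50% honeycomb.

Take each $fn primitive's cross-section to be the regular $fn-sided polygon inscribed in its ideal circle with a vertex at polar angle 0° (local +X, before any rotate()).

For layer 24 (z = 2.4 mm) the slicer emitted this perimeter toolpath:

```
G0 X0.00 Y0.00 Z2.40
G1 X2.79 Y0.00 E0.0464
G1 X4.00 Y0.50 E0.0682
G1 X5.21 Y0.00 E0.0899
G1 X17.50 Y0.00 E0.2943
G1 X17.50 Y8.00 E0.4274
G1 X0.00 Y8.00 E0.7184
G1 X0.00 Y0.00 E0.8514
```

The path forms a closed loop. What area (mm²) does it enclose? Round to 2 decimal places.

139.39 mm²

Apply the shoelace formula to the sequence of (X, Y) vertices; enclosed area = 139.39 mm².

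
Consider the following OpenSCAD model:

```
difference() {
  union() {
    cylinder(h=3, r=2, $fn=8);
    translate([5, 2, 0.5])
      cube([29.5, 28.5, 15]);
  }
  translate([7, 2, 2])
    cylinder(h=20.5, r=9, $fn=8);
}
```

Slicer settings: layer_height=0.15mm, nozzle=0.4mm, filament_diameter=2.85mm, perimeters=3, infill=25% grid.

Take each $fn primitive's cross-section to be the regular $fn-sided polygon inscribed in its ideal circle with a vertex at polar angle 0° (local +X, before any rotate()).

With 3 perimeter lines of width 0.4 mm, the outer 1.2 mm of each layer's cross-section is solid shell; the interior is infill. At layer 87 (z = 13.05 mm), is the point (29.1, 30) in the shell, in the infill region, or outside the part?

At z = 13.05 mm: the cylinder is absent (z outside [0, 3]); the cube at (5, 2) is present — its section is the full 29.5×28.5 rectangle; Taking the union: only the 29.5×28.5 cube at (5, 2) is present, so the union is just that shape — 1 connected region; the r=9 cylinder at (7, 2) contributes a regular 8-gon of circumradius 9; Taking the first minus the rest: starting from the result so far, the r=9 cylinder at (7, 2) partially overlaps it — only the 74.45 mm² overlap (of its 229.10 mm²) is removed, clipping the outline — 1 connected region. Overall, the cross-section is a single solid region. The nearest boundary edge runs (5.00, 30.50)→(34.50, 30.50); distance from the point to it = 0.50 mm. The point is inside the cross-section, 0.50 mm from the nearest boundary — within the 1.2 mm shell band (3 × 0.4).

shell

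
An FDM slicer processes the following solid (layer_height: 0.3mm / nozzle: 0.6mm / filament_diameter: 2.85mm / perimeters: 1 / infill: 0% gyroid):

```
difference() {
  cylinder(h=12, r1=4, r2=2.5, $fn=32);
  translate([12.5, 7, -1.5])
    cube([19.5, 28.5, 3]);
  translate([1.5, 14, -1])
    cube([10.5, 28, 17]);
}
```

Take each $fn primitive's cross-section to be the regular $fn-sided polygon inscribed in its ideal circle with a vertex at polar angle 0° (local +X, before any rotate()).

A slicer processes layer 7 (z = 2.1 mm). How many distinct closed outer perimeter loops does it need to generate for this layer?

At z = 2.1 mm: the cone contributes a regular 32-gon of circumradius 3.737 (interpolated between r1=4 and r2=2.5 at t=0.175); the cube at (12.5, 7) is not intersected at this z (z outside [-1.5, 1.5]); the cube at (1.5, 14) is present — its section is the full 10.5×28 rectangle; Taking the first minus the rest: starting from the cone, the 10.5×28 cube at (1.5, 14) misses the remaining region (no effect) — 1 connected region. The result has 1 disconnected region.

1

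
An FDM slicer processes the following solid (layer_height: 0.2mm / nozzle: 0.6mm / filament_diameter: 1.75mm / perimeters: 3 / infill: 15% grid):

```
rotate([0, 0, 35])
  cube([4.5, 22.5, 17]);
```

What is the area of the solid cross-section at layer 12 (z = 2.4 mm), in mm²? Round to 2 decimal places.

101.25 mm²

At z = 2.4 mm: the cube (footprint 4.5×22.5) is included at this height (area 101.25 mm²); (whole slice rotated 35° about Z — lengths, areas and connectivity unchanged). Overall, the cross-section is a single solid region. Net area = 101.25 mm².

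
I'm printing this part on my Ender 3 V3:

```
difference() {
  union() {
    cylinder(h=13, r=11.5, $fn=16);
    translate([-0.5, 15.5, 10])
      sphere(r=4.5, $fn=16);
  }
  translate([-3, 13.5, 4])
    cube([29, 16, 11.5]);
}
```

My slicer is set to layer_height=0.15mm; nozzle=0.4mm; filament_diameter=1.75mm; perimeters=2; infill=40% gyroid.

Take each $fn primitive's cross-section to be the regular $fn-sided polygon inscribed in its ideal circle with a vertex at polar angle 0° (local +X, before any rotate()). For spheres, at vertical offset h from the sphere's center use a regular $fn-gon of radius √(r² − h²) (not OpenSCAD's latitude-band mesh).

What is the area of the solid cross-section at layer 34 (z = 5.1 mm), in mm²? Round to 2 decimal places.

At z = 5.1 mm: the r=11.5 cylinder gives a regular 16-gon of circumradius 11.5 (constant along its height) (area = (16/2)·11.500²·sin(360°/16) = 404.88 mm²); the sphere at (-0.5, 15.5) is absent (|z−center|=4.900 > r=4.5); Taking the union: only the r=11.5 cylinder is present, so the union is just that shape — area = 404.88 mm²; the 29×16 cube at (-3, 13.5) contributes its full rectangle (area 464.00 mm²); Taking the first minus the rest: starting from the result so far (404.88 mm²), the 29×16 cube at (-3, 13.5) misses the remaining region (no effect) — area = 404.88 mm². Overall, the cross-section is a single solid region. Net area = 404.88 mm².

404.88 mm²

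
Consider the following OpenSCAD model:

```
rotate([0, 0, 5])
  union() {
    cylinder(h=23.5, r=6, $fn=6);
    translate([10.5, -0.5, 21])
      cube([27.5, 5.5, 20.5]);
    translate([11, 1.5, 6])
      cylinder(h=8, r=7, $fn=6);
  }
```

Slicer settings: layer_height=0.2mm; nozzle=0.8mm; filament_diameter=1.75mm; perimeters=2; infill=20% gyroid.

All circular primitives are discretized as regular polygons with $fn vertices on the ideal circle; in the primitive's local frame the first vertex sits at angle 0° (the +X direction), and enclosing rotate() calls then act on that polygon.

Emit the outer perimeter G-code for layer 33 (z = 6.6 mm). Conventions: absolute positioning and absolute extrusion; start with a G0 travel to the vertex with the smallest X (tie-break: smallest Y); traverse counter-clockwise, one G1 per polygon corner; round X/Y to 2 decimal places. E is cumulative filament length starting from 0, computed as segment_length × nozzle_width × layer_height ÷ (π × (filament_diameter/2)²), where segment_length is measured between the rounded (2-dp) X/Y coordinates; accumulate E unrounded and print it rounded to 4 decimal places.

At z = 6.6 mm: the r=6 cylinder gives a regular 6-gon of circumradius 6 (constant along its height); the cube at (10.5, -0.5) is not intersected at this z (z outside [21, 41.5]); the cylinder at (11, 1.5): section is a regular 6-gon, circumradius r=7; Taking the union: the regions partially overlap (shared area 2.81 mm²), so overlapping operands fuse into one piece — 1 connected region; (rotated 5° about Z; rotation is an isometry so areas/perimeters/island counts are preserved). The outline is a single polygon with 12 vertices. Extrusion per mm of travel: 0.8 × 0.2 / (π × 0.875²) = 0.066520. Accumulating E over each segment gives final E = 4.6572.

G0 X-5.98 Y-0.52 Z6.60
G1 X-2.54 Y-5.44 E0.3993
G1 X3.44 Y-4.91 E0.7987
G1 X5.50 Y-0.50 E1.1225
G1 X7.87 Y-3.89 E1.3976
G1 X14.84 Y-3.28 E1.8630
G1 X17.80 Y3.06 E2.3285
G1 X13.79 Y8.80 E2.7943
G1 X6.81 Y8.19 E3.2603
G1 X4.33 Y2.87 E3.6508
G1 X2.54 Y5.44 E3.8591
G1 X-3.44 Y4.91 E4.2585
G1 X-5.98 Y-0.52 E4.6572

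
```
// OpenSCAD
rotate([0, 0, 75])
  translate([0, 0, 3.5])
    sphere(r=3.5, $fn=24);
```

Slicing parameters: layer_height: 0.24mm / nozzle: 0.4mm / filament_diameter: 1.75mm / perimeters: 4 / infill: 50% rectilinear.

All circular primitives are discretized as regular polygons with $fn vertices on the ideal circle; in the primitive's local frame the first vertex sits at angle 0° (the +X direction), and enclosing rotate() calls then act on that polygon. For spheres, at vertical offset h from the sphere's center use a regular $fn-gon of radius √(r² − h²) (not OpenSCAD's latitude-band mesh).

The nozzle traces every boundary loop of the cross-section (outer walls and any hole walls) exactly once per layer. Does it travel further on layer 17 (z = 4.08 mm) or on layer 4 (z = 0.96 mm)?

Layer 17 (z = 4.08): the sphere: section is a regular 24-gon, circumradius = √(r²−h²) = √(3.5²−0.58²) = 3.452 (perimeter = 2·24·3.452·sin(180°/24) = 21.63 mm); (rotated 75° about Z; rotation is an isometry so areas/perimeters/island counts are preserved). So its perimeter = 21.63 mm. Layer 4 (z = 0.96): the sphere: section is a regular 24-gon, circumradius = √(r²−h²) = √(3.5²−2.54²) = 2.408 (perimeter = 2·24·2.408·sin(180°/24) = 15.09 mm); (whole slice rotated 75° about Z — lengths, areas and connectivity unchanged). So its perimeter = 15.09 mm. Layer 17 is larger (21.63 vs 15.09 mm).

layer 17 (z = 4.08 mm)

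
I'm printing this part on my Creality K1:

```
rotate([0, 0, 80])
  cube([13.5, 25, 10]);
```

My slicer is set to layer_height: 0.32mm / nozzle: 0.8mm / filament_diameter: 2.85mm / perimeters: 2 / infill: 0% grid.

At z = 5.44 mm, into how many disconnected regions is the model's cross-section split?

At z = 5.44 mm: the cube (footprint 13.5×25) is included at this height; (rotated 80° about Z; rotation is an isometry so areas/perimeters/island counts are preserved). The result has 1 disconnected region.

1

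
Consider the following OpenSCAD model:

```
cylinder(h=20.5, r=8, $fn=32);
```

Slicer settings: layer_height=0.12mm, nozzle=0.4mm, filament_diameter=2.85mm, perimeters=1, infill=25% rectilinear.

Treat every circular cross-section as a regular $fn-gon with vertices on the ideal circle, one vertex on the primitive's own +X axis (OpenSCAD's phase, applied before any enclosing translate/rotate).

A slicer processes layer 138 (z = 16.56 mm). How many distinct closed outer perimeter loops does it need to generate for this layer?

1

At z = 16.56 mm: the r=8 cylinder gives a regular 32-gon of circumradius 8 (constant along its height). The result has 1 disconnected region.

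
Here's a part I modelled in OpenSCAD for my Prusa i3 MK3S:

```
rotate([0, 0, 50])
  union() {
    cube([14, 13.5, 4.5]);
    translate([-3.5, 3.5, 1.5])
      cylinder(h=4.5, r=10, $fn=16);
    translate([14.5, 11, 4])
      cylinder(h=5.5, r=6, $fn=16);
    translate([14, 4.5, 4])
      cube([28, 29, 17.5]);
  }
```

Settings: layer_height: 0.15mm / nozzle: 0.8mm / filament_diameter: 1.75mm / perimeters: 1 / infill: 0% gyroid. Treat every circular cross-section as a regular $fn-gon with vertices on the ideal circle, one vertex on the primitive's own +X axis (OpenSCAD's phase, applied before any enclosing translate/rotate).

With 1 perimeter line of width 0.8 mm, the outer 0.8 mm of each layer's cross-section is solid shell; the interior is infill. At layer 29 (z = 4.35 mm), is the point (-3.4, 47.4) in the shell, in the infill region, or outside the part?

At z = 4.35 mm: the cube (footprint 14×13.5) is included at this height; the r=10 cylinder at (-3.5, 3.5) gives a regular 16-gon of circumradius 10 (constant along its height); the r=6 cylinder at (14.5, 11) gives a regular 16-gon of circumradius 6 (constant along its height); the cube at (14, 4.5) is present — its section is the full 28×29 rectangle; Taking the union: the regions partially overlap (shared area 163.04 mm²), so overlapping operands fuse into one piece — 1 connected region; (whole slice rotated 50° about Z — lengths, areas and connectivity unchanged). Overall, the cross-section is a single solid region. Undo the 50° rotation: the query point maps to (34.125, 33.073) in the un-rotated model frame. The nearest boundary edge runs (14.00, 33.50)→(42.00, 33.50); distance from the point to it = 0.43 mm. The point is inside the cross-section, 0.43 mm from the nearest boundary — within the 0.8 mm shell band (1 × 0.8).

shell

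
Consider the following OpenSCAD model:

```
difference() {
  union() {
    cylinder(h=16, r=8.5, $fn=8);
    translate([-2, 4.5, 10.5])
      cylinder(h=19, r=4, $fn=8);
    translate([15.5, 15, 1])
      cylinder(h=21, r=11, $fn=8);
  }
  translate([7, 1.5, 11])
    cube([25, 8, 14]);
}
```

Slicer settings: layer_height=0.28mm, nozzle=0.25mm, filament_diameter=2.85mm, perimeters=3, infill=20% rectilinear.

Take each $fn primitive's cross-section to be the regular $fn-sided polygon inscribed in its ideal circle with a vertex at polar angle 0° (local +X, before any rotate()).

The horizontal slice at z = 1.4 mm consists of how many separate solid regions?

2

At z = 1.4 mm: the cylinder: section is a regular 8-gon, circumradius r=8.5; the cylinder at (-2, 4.5) is absent (z outside [10.5, 29.5]); the cylinder at (15.5, 15): section is a regular 8-gon, circumradius r=11; Taking the union: the 2 present regions are separate (no shared area or edge), so areas and boundary lengths simply add and each stays a separate island — 2 connected regions; the cube at (7, 1.5) is absent (z outside [11, 25]); After the difference (first − rest): none of the subtracted shapes is present at this height, so that combined region is unchanged — 2 connected regions. The result has 2 disconnected regions.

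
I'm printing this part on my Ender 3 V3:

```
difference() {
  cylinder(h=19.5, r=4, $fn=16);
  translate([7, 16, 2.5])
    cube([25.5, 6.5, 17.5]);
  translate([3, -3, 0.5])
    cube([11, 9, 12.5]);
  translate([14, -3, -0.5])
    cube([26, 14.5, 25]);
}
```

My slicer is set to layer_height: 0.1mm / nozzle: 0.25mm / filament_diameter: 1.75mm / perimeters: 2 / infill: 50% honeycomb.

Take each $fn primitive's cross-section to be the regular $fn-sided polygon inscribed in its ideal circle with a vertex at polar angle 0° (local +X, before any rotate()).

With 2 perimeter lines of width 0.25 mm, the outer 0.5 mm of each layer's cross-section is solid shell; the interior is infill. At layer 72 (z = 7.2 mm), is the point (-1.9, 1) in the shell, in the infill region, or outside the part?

At z = 7.2 mm: the r=4 cylinder gives a regular 16-gon of circumradius 4 (constant along its height); the 25.5×6.5 cube at (7, 16) contributes its full rectangle; the 11×9 cube at (3, -3) contributes its full rectangle; the cube at (14, -3) (footprint 26×14.5) is included at this height; Taking the first minus the rest: starting from the r=4 cylinder, the 25.5×6.5 cube at (7, 16) misses the remaining region (no effect); the 11×9 cube at (3, -3) partially overlaps it — only the 3.32 mm² overlap (of its 99.00 mm²) is removed, clipping the outline; the 26×14.5 cube at (14, -3) misses the remaining region (no effect) — 1 connected region. Overall, the cross-section is a single solid region. The nearest boundary edge runs (-3.70, 1.53)→(-2.83, 2.83); distance from the point to it = 1.79 mm. The point is inside the cross-section and 1.79 mm from the nearest boundary — more than the 0.5 mm shell width (2 × 0.25), so it's in the infill interior.

infill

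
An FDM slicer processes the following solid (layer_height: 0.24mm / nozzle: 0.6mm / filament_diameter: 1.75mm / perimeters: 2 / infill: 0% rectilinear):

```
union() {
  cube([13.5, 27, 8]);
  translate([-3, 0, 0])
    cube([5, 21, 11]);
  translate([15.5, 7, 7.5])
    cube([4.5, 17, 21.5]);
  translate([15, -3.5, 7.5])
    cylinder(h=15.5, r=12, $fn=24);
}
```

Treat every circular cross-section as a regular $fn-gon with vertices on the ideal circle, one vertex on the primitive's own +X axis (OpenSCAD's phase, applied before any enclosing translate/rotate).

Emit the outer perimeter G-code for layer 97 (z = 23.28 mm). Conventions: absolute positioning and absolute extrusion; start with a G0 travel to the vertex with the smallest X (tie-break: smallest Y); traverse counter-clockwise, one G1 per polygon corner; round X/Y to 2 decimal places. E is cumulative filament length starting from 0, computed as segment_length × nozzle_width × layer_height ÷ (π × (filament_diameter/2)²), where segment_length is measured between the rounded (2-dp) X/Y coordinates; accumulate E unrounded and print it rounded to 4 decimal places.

At z = 23.28 mm: the cube does not reach this height (z outside [0, 8]); the cube at (-3, 0) does not reach this height (z outside [0, 11]); the 4.5×17 cube at (15.5, 7) contributes its full rectangle; the cylinder at (15, -3.5) is not intersected at this z (z outside [7.5, 23]); Combining (union): only the 4.5×17 cube at (15.5, 7) is present, so the union is just that shape — 1 connected region. The outline is a single polygon with 4 vertices. Extrusion per mm of travel: 0.6 × 0.24 / (π × 0.875²) = 0.059868. Accumulating E over each segment gives final E = 2.5743.

G0 X15.50 Y7.00 Z23.28
G1 X20.00 Y7.00 E0.2694
G1 X20.00 Y24.00 E1.2872
G1 X15.50 Y24.00 E1.5566
G1 X15.50 Y7.00 E2.5743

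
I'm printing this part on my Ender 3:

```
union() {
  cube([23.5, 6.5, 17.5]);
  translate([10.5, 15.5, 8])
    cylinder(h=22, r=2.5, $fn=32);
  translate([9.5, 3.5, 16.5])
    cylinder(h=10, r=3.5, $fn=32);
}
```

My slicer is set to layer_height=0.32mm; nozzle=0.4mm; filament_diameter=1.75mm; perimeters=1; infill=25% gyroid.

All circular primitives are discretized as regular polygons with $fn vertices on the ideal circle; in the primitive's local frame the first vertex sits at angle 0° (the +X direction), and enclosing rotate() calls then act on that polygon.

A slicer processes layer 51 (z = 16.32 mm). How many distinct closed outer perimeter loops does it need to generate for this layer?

At z = 16.32 mm: the cube (footprint 23.5×6.5) is included at this height; the r=2.5 cylinder at (10.5, 15.5) contributes a regular 32-gon of circumradius 2.5; the cylinder at (9.5, 3.5) does not reach this height (z outside [16.5, 26.5]); Merging all regions: the 2 present regions are separate (no shared area or edge), so areas and boundary lengths simply add and each stays a separate island — 2 connected regions. The result has 2 disconnected regions.

2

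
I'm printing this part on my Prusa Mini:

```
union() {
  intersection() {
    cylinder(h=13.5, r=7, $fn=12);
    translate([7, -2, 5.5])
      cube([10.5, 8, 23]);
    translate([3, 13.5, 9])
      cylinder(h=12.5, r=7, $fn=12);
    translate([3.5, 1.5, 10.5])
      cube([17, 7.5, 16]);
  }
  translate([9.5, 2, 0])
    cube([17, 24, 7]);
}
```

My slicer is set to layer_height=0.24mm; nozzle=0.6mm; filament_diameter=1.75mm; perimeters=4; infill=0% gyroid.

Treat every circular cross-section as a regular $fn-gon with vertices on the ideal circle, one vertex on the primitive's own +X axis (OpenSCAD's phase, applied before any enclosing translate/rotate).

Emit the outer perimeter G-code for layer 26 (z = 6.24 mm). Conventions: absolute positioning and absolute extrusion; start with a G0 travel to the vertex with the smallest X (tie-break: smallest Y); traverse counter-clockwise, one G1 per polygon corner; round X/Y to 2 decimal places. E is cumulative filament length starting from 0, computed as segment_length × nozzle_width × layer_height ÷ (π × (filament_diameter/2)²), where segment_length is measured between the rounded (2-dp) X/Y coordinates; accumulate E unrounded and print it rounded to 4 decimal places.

At z = 6.24 mm: the r=7 cylinder contributes a regular 12-gon of circumradius 7; the 10.5×8 cube at (7, -2) contributes its full rectangle; the cylinder at (3, 13.5) is not intersected at this z (z outside [9, 21.5]); the cube at (3.5, 1.5) does not reach this height (z outside [10.5, 26.5]); After intersecting: at least one operand is absent at this height, so nothing remains; the 17×24 cube at (9.5, 2) contributes its full rectangle; Merging all regions: only the 17×24 cube at (9.5, 2) is present, so the union is just that shape — 1 connected region. The outline is a single polygon with 4 vertices. Extrusion per mm of travel: 0.6 × 0.24 / (π × 0.875²) = 0.059868. Accumulating E over each segment gives final E = 4.9092.

G0 X9.50 Y2.00 Z6.24
G1 X26.50 Y2.00 E1.0178
G1 X26.50 Y26.00 E2.4546
G1 X9.50 Y26.00 E3.4724
G1 X9.50 Y2.00 E4.9092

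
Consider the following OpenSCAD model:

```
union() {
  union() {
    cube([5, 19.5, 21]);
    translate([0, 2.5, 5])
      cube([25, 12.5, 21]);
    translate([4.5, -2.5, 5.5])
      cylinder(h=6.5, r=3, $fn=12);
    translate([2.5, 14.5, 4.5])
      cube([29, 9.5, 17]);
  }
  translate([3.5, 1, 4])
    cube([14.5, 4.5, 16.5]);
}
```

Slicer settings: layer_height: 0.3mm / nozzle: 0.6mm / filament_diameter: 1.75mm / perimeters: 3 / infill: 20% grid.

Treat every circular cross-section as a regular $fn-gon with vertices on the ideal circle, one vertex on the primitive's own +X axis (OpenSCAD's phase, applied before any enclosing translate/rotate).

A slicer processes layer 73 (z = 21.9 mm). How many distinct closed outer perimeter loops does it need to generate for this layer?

At z = 21.9 mm: the cube is absent (z outside [0, 21]); the 25×12.5 cube at (0, 2.5) contributes its full rectangle; the cylinder at (4.5, -2.5) does not reach this height (z outside [5.5, 12]); the cube at (2.5, 14.5) does not reach this height (z outside [4.5, 21.5]); Taking the union: only the 25×12.5 cube at (0, 2.5) is present, so the union is just that shape — 1 connected region; the cube at (3.5, 1) is not intersected at this z (z outside [4, 20.5]); Taking the union: only the result so far is present, so the union is just that shape — 1 connected region. The result has 1 disconnected region.

1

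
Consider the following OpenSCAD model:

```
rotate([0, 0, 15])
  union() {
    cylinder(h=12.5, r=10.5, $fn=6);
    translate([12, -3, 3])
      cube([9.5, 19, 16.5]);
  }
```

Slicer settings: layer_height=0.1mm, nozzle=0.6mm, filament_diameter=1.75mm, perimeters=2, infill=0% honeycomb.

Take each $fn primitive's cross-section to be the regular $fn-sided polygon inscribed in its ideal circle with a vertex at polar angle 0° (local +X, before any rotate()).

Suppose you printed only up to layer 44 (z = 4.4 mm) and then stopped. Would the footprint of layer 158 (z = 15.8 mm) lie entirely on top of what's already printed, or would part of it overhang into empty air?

entirely on top

Compare the two slices. At z = 4.4: the r=10.5 cylinder contributes a regular 6-gon of circumradius 10.5 (area = (6/2)·10.500²·sin(360°/6) = 286.44 mm²); the cube at (12, -3) is present — its section is the full 9.5×19 rectangle (area 180.50 mm²); Merging all regions: the 2 present regions are separate (no shared area or edge), so areas and boundary lengths simply add and each stays a separate island — area = 466.94 mm²; (rotated 15° about Z; rotation is an isometry so areas/perimeters/island counts are preserved). At z = 15.8: the cylinder is not intersected at this z (z outside [0, 12.5]); the 9.5×19 cube at (12, -3) contributes its full rectangle (area 180.50 mm²); Taking the union: only the 9.5×19 cube at (12, -3) is present, so the union is just that shape — area = 180.50 mm²; (whole slice rotated 15° about Z — lengths, areas and connectivity unchanged). Checking containment: the cross-section at z = 15.8 is a subset of the cross-section at z = 4.4.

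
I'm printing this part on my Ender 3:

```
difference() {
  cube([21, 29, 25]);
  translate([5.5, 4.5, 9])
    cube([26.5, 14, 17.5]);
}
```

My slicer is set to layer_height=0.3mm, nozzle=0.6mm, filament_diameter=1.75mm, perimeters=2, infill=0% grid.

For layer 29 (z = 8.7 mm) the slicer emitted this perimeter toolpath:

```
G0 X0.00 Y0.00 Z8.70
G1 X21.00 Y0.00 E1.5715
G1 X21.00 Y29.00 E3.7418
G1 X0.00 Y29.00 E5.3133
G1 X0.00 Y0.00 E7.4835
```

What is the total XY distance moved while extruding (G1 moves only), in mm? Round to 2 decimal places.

Sum the Euclidean lengths of each G1 segment: total = 100.00 mm.

100.00 mm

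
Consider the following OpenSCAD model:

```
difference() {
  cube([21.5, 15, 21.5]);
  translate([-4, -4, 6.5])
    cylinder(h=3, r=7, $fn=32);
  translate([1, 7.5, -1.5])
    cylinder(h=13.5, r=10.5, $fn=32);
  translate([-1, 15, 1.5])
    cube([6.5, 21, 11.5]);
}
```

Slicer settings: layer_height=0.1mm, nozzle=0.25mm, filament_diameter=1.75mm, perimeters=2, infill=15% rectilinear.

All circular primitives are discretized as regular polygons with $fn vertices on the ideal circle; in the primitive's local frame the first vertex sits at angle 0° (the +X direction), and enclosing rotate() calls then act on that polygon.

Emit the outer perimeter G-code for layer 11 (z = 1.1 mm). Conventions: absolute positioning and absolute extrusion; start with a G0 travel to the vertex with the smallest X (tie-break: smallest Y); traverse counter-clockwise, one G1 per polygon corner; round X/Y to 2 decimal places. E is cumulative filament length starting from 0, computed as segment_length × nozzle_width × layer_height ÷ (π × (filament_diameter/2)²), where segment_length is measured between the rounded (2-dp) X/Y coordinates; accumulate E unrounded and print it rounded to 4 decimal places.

G0 X8.33 Y0.00 Z1.10
G1 X21.50 Y0.00 E0.1369
G1 X21.50 Y15.00 E0.2928
G1 X8.33 Y15.00 E0.4297
G1 X8.42 Y14.92 E0.4309
G1 X9.73 Y13.33 E0.4523
G1 X10.70 Y11.52 E0.4737
G1 X11.30 Y9.55 E0.4951
G1 X11.50 Y7.50 E0.5165
G1 X11.30 Y5.45 E0.5379
G1 X10.70 Y3.48 E0.5593
G1 X9.73 Y1.67 E0.5807
G1 X8.42 Y0.08 E0.6021
G1 X8.33 Y0.00 E0.6033

At z = 1.1 mm: the 21.5×15 cube contributes its full rectangle; the cylinder at (-4, -4) is absent (z outside [6.5, 9.5]); the cylinder at (1, 7.5): section is a regular 32-gon, circumradius r=10.5; the cube at (-1, 15) is absent (z outside [1.5, 13]); Taking the first minus the rest: starting from the 21.5×15 cube, the r=10.5 cylinder at (1, 7.5) partially overlaps it — only the 157.27 mm² overlap (of its 344.14 mm²) is removed, clipping the outline — 1 connected region. The outline is a single polygon with 13 vertices. Extrusion per mm of travel: 0.25 × 0.1 / (π × 0.875²) = 0.010394. Accumulating E over each segment gives final E = 0.6033.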